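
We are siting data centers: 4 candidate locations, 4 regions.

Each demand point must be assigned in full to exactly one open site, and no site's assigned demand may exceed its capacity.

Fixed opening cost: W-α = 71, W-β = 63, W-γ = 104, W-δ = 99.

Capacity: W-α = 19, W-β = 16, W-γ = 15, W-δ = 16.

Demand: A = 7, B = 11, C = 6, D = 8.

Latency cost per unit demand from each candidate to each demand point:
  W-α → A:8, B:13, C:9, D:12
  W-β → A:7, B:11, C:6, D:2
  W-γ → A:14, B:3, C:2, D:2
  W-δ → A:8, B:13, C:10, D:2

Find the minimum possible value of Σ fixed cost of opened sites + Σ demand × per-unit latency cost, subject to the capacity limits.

379

Open {W-α, W-β, W-γ}; cheapest assignment that respects the capacities:
  W-α (cap 19, load 7): A — cost 7×8 = 56
  W-β (cap 16, load 14): C, D — cost 6×6 + 8×2 = 52
  W-γ (cap 15, load 11): B — cost 11×3 = 33
  Shipping 141, fixed 238 → total 379.
  Any other capacity-feasible assignment to {W-α, W-β, W-γ} ships for at least 141.
Compare {W-α, W-β}: its best feasible assignment gives total 385.
Compare {W-β, W-γ, W-δ}: its best feasible assignment gives total 400.
Every other set of open sites that can feasibly serve all demand totals ≥ 385 even under its best assignment. Minimum: 379.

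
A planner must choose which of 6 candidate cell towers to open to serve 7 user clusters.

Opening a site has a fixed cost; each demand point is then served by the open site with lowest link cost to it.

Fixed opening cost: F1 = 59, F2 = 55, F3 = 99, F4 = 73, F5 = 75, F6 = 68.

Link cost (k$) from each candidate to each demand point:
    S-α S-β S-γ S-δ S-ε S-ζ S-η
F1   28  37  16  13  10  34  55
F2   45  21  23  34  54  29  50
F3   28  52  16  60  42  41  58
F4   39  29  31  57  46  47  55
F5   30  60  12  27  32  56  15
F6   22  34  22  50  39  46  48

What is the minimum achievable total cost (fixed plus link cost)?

Open {F1}: assign each demand point to its cheapest open site.
  S-α→F1 28, S-β→F1 37, S-γ→F1 16, S-δ→F1 13, S-ε→F1 10, S-ζ→F1 34, S-η→F1 55
  link cost 193, fixed 59 → total 252.
Compare {F1, F2}: link cost 167 + fixed 114 = 281.
Compare {F1, F5}: link cost 149 + fixed 134 = 283.
Compare {F2, F5}: link cost 166 + fixed 130 = 296.
All other subsets cost ≥ 281. Minimum total cost: 252.

252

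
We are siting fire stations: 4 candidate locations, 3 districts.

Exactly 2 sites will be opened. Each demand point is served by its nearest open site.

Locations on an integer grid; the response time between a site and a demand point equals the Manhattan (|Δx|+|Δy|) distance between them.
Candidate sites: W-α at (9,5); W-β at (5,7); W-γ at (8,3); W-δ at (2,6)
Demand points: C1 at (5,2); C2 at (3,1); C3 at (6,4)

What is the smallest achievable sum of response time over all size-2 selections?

13

Open {W-γ, W-δ}.
  C1→W-γ 4, C2→W-δ 6, C3→W-γ 3  ⇒ total 13.
Compare {W-α, W-γ}: total 14.
Compare {W-β, W-γ}: total 14.
No size-2 selection does better; minimum is 13.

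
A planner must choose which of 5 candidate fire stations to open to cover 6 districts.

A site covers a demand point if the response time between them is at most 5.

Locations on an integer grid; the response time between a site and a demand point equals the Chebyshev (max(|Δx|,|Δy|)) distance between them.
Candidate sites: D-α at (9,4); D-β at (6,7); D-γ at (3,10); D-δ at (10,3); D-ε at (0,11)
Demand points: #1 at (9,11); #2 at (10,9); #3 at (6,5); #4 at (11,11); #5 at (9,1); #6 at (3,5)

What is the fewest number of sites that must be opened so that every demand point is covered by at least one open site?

2

Coverage sets (demand points within 5 of each site):
  D-α: {#2, #3, #5}
  D-β: {#1, #2, #3, #4, #6}
  D-γ: {#3, #6}
  D-δ: {#3, #5}
  D-ε: {}
No single site covers all 6 demand points.
But {D-α, D-β} covers everything, so the minimum is 2.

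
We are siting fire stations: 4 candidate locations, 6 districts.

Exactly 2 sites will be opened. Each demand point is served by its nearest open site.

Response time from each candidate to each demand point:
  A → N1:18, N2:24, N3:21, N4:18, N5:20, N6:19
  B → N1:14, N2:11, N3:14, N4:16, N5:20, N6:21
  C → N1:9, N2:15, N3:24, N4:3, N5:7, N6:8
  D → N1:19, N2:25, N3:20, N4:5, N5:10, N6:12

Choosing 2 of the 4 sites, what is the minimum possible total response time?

Open {B, C}.
  N1→C 9, N2→B 11, N3→B 14, N4→C 3, N5→C 7, N6→C 8  ⇒ total 52.
Compare {C, D}: total 62.
Compare {A, C}: total 63.
No size-2 selection does better; minimum is 52.

52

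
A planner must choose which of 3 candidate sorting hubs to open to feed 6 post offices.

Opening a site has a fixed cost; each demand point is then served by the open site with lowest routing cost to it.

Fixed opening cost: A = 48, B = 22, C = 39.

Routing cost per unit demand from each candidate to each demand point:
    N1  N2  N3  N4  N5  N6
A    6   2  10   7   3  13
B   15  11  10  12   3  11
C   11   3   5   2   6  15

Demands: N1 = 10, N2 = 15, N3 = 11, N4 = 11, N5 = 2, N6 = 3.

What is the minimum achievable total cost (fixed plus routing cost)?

299

Open {A, C}: assign each demand point to its cheapest open site.
  N1→A 10×6=60, N2→A 15×2=30, N3→C 11×5=55, N4→C 11×2=22, N5→A 2×3=6, N6→A 3×13=39
  routing cost 212, fixed 87 → total 299.
Compare {A, B, C}: routing cost 206 + fixed 109 = 315.
Compare {C}: routing cost 289 + fixed 39 = 328.
Compare {B, C}: routing cost 271 + fixed 61 = 332.
All other subsets cost ≥ 315. Minimum total cost: 299.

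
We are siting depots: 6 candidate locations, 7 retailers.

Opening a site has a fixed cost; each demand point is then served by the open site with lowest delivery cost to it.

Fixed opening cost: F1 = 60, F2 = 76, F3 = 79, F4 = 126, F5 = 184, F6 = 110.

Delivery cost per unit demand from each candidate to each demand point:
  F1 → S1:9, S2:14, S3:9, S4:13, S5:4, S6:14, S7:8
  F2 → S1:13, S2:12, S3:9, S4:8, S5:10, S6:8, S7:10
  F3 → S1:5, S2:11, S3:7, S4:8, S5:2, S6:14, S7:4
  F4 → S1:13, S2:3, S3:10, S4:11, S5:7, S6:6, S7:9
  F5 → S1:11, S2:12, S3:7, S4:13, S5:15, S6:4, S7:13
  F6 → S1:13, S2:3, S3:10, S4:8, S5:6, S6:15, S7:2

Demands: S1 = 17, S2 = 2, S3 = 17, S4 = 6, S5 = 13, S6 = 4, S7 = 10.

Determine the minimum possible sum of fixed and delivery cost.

475

Open {F3}: assign each demand point to its cheapest open site.
  S1→F3 17×5=85, S2→F3 2×11=22, S3→F3 17×7=119, S4→F3 6×8=48, S5→F3 13×2=26, S6→F3 4×14=56, S7→F3 10×4=40
  delivery cost 396, fixed 79 → total 475.
Compare {F2, F3}: delivery cost 372 + fixed 155 = 527.
Compare {F1, F3}: delivery cost 396 + fixed 139 = 535.
Compare {F3, F6}: delivery cost 360 + fixed 189 = 549.
All other subsets cost ≥ 527. Minimum total cost: 475.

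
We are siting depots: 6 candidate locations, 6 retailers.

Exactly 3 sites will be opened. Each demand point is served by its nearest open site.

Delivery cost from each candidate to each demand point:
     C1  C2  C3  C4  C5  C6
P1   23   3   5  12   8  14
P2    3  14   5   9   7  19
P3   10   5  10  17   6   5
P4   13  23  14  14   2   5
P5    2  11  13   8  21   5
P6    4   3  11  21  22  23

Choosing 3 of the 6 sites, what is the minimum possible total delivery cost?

Open {P1, P4, P5}.
  C1→P5 2, C2→P1 3, C3→P1 5, C4→P5 8, C5→P4 2, C6→P4 5  ⇒ total 25.
Compare {P1, P2, P4}: total 27.
Compare {P2, P4, P6}: total 27.
No size-3 selection does better; minimum is 25.

25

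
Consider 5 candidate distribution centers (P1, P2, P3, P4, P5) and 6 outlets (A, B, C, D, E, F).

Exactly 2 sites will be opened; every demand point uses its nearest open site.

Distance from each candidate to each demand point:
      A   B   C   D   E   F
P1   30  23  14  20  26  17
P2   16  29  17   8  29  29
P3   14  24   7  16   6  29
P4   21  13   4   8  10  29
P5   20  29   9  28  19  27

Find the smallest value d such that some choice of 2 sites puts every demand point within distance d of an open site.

Open {P1, P4}.
  Farthest demand point is A at distance 21 (to P4); all others are ≤ 21.
With {P1, P3} the worst case is 23.
With {P1, P5} the worst case is 23.
No size-2 selection achieves below 21.

21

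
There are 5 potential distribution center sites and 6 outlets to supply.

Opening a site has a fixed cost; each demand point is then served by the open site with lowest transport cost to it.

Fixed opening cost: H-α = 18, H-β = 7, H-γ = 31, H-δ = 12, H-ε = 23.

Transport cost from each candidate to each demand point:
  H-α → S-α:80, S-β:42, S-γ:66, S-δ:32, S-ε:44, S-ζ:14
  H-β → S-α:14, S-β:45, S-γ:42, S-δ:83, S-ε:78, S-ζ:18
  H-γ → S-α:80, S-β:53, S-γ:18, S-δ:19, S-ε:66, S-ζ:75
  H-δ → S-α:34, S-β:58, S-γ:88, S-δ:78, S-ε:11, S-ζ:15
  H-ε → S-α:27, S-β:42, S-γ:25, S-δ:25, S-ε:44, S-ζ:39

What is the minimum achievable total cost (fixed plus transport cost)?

172

Open {H-β, H-γ, H-δ}: assign each demand point to its cheapest open site.
  S-α→H-β 14, S-β→H-β 45, S-γ→H-γ 18, S-δ→H-γ 19, S-ε→H-δ 11, S-ζ→H-δ 15
  transport cost 122, fixed 50 → total 172.
Compare {H-β, H-δ, H-ε}: transport cost 132 + fixed 42 = 174.
Compare {H-δ, H-ε}: transport cost 145 + fixed 35 = 180.
Compare {H-α, H-β, H-γ, H-δ}: transport cost 118 + fixed 68 = 186.
All other subsets cost ≥ 174. Minimum total cost: 172.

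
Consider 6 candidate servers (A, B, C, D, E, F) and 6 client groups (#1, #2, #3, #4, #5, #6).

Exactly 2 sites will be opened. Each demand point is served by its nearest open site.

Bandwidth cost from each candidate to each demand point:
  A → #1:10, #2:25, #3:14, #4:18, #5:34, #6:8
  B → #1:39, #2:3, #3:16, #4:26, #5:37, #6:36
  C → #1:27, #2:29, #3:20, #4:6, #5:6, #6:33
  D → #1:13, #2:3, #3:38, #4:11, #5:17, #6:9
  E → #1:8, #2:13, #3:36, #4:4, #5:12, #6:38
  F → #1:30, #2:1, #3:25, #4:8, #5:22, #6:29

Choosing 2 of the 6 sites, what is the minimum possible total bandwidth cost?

57

Open {C, D}.
  #1→D 13, #2→D 3, #3→C 20, #4→C 6, #5→C 6, #6→D 9  ⇒ total 57.
Compare {A, E}: total 59.
Compare {A, D}: total 63.
No size-2 selection does better; minimum is 57.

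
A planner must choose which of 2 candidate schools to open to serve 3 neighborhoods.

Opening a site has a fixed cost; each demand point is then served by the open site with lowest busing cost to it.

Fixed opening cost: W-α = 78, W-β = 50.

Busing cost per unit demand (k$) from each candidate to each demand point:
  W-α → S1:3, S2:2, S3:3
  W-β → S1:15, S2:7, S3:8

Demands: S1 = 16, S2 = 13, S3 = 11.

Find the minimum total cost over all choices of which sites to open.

Open {W-α}: assign each demand point to its cheapest open site.
  S1→W-α 16×3=48, S2→W-α 13×2=26, S3→W-α 11×3=33
  busing cost 107, fixed 78 → total 185.
Compare {W-α, W-β}: busing cost 107 + fixed 128 = 235.
Compare {W-β}: busing cost 419 + fixed 50 = 469.

185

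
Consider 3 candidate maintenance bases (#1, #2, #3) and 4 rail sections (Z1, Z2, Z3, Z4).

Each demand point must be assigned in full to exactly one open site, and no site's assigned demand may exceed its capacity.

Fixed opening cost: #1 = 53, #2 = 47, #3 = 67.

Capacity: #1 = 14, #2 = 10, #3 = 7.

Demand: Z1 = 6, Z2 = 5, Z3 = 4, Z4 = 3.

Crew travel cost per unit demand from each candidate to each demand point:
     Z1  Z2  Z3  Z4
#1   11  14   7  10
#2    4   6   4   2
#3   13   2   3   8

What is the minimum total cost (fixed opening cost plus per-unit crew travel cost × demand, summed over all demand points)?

Open {#1, #2}; cheapest assignment that respects the capacities:
  #1 (cap 14, load 9): Z2, Z3 — cost 5×14 + 4×7 = 98
  #2 (cap 10, load 9): Z1, Z4 — cost 6×4 + 3×2 = 30
  Shipping 128, fixed 100 → total 228.
  Any other capacity-feasible assignment to {#1, #2} ships for at least 128.
Compare {#1, #2, #3}: its best feasible assignment gives total 235.
Compare {#1, #3}: its best feasible assignment gives total 254.
Every other set of open sites that can feasibly serve all demand totals ≥ 235 even under its best assignment. Minimum: 228.

228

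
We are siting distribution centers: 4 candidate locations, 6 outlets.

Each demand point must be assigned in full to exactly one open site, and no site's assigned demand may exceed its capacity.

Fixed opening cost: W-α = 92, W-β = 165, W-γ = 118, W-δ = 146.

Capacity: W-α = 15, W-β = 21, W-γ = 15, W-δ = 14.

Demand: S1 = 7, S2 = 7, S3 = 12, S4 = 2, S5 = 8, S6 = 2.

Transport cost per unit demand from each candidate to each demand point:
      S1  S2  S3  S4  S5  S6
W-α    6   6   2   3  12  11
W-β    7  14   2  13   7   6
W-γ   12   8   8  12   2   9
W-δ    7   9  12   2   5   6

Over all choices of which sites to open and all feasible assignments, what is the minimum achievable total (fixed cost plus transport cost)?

517

Open {W-α, W-γ, W-δ}; cheapest assignment that respects the capacities:
  W-α (cap 15, load 12): S3 — cost 12×2 = 24
  W-γ (cap 15, load 15): S2, S5 — cost 7×8 + 8×2 = 72
  W-δ (cap 14, load 11): S1, S4, S6 — cost 7×7 + 2×2 + 2×6 = 65
  Shipping 161, fixed 356 → total 517.
  Any other capacity-feasible assignment to {W-α, W-γ, W-δ} ships for at least 161.
Compare {W-α, W-β, W-γ}: its best feasible assignment gives total 524.
Compare {W-α, W-β, W-δ}: its best feasible assignment gives total 567.
Every other set of open sites that can feasibly serve all demand totals ≥ 524 even under its best assignment. Minimum: 517.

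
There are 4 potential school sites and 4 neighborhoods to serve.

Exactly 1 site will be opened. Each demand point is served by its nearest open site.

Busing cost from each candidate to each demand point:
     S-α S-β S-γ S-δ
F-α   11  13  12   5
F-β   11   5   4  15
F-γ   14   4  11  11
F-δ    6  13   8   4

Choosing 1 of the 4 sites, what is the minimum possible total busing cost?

Open {F-δ}.
  S-α→F-δ 6, S-β→F-δ 13, S-γ→F-δ 8, S-δ→F-δ 4  ⇒ total 31.
Compare {F-β}: total 35.
Compare {F-γ}: total 40.
No size-1 selection does better; minimum is 31.

31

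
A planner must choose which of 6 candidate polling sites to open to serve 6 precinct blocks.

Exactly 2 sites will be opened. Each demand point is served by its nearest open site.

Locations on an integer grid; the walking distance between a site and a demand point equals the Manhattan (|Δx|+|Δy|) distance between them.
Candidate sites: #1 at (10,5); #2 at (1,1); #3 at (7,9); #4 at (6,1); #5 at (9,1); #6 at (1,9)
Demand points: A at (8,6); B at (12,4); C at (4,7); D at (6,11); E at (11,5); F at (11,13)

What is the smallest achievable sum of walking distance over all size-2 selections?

23

Open {#1, #3}.
  A→#1 3, B→#1 3, C→#3 5, D→#3 3, E→#1 1, F→#3 8  ⇒ total 23.
Compare {#1, #6}: total 28.
Compare {#3, #5}: total 32.
No size-2 selection does better; minimum is 23.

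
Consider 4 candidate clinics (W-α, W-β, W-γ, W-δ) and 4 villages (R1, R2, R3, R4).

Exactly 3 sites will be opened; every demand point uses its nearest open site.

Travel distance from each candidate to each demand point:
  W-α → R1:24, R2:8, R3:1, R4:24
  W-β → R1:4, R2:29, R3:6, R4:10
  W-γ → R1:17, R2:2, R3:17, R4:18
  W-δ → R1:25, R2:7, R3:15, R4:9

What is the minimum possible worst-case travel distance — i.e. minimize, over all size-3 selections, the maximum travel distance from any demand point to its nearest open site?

Open {W-α, W-β, W-δ}.
  Farthest demand point is R4 at travel distance 9 (to W-δ); all others are ≤ 9.
With {W-β, W-γ, W-δ} the worst case is 9.
With {W-α, W-β, W-γ} the worst case is 10.
No size-3 selection achieves below 9.

9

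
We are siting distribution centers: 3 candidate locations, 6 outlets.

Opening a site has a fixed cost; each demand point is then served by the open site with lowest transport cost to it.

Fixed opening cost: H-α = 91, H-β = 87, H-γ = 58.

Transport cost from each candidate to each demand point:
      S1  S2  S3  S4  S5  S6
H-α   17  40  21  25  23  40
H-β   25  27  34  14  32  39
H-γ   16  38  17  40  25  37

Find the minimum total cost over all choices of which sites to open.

Open {H-γ}: assign each demand point to its cheapest open site.
  S1→H-γ 16, S2→H-γ 38, S3→H-γ 17, S4→H-γ 40, S5→H-γ 25, S6→H-γ 37
  transport cost 173, fixed 58 → total 231.
Compare {H-α}: transport cost 166 + fixed 91 = 257.
Compare {H-β}: transport cost 171 + fixed 87 = 258.
Compare {H-β, H-γ}: transport cost 136 + fixed 145 = 281.
All other subsets cost ≥ 257. Minimum total cost: 231.

231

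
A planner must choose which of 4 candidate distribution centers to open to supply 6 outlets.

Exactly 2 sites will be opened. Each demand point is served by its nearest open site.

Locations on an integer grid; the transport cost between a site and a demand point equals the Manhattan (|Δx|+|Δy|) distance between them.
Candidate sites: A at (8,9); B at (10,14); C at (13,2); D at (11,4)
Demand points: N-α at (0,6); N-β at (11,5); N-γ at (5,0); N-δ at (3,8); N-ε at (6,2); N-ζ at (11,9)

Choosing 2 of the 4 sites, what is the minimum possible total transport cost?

38

Open {A, D}.
  N-α→A 11, N-β→D 1, N-γ→D 10, N-δ→A 6, N-ε→D 7, N-ζ→A 3  ⇒ total 38.
Compare {A, C}: total 42.
Compare {A, B}: total 48.
No size-2 selection does better; minimum is 38.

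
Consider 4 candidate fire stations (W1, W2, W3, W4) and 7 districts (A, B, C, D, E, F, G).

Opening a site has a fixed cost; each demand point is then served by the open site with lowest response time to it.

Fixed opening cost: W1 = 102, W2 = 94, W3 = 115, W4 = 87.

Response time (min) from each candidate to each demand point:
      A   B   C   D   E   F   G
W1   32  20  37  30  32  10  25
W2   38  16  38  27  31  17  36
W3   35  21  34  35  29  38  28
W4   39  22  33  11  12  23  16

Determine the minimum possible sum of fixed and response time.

Open {W4}: assign each demand point to its cheapest open site.
  A→W4 39, B→W4 22, C→W4 33, D→W4 11, E→W4 12, F→W4 23, G→W4 16
  response time 156, fixed 87 → total 243.
Compare {W1}: response time 186 + fixed 102 = 288.
Compare {W2}: response time 203 + fixed 94 = 297.
Compare {W1, W4}: response time 134 + fixed 189 = 323.
All other subsets cost ≥ 288. Minimum total cost: 243.

243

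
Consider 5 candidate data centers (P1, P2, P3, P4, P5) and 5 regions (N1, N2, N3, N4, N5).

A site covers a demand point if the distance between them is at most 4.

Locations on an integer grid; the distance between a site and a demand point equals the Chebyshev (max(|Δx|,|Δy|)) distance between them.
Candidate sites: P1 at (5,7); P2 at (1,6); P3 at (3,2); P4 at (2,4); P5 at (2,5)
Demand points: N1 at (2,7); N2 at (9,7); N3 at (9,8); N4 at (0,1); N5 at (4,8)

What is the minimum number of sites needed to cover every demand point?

Coverage sets (demand points within 4 of each site):
  P1: {N1, N2, N3, N5}
  P2: {N1, N5}
  P3: {N4}
  P4: {N1, N4, N5}
  P5: {N1, N4, N5}
No single site covers all 5 demand points.
But {P1, P3} covers everything, so the minimum is 2.

2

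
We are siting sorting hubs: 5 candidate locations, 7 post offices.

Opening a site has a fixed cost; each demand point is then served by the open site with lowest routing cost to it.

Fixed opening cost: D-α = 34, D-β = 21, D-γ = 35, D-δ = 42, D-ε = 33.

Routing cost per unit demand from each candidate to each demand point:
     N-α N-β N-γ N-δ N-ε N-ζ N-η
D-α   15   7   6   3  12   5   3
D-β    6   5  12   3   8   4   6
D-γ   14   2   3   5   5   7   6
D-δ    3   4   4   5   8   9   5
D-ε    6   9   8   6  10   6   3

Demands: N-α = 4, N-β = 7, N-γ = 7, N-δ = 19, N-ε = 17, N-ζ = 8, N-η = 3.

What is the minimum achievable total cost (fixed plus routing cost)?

Open {D-β, D-γ}: assign each demand point to its cheapest open site.
  N-α→D-β 4×6=24, N-β→D-γ 7×2=14, N-γ→D-γ 7×3=21, N-δ→D-β 19×3=57, N-ε→D-γ 17×5=85, N-ζ→D-β 8×4=32, N-η→D-β 3×6=18
  routing cost 251, fixed 56 → total 307.
Compare {D-β, D-γ, D-ε}: routing cost 242 + fixed 89 = 331.
Compare {D-α, D-β, D-γ}: routing cost 242 + fixed 90 = 332.
Compare {D-β, D-γ, D-δ}: routing cost 236 + fixed 98 = 334.
All other subsets cost ≥ 331. Minimum total cost: 307.

307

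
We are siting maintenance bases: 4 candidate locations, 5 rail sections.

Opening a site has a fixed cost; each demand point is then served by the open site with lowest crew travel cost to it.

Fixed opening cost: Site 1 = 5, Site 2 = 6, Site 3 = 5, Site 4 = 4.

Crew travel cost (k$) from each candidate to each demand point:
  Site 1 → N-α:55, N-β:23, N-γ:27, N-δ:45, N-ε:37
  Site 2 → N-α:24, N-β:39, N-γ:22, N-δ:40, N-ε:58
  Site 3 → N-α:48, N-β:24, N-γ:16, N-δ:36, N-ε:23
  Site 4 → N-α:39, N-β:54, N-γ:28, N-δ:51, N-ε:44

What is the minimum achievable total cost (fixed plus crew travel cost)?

134

Open {Site 2, Site 3}: assign each demand point to its cheapest open site.
  N-α→Site 2 24, N-β→Site 3 24, N-γ→Site 3 16, N-δ→Site 3 36, N-ε→Site 3 23
  crew travel cost 123, fixed 11 → total 134.
Compare {Site 1, Site 2, Site 3}: crew travel cost 122 + fixed 16 = 138.
Compare {Site 2, Site 3, Site 4}: crew travel cost 123 + fixed 15 = 138.
Compare {Site 1, Site 2, Site 3, Site 4}: crew travel cost 122 + fixed 20 = 142.
All other subsets cost ≥ 138. Minimum total cost: 134.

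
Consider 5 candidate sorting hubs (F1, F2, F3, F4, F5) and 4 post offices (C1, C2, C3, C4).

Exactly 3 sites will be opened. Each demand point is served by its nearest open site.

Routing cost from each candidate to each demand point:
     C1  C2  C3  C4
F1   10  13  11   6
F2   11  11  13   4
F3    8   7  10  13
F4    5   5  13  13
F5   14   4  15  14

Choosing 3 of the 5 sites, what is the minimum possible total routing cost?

Open {F2, F3, F4}.
  C1→F4 5, C2→F4 5, C3→F3 10, C4→F2 4  ⇒ total 24.
Compare {F1, F2, F4}: total 25.
Compare {F1, F3, F4}: total 26.
No size-3 selection does better; minimum is 24.

24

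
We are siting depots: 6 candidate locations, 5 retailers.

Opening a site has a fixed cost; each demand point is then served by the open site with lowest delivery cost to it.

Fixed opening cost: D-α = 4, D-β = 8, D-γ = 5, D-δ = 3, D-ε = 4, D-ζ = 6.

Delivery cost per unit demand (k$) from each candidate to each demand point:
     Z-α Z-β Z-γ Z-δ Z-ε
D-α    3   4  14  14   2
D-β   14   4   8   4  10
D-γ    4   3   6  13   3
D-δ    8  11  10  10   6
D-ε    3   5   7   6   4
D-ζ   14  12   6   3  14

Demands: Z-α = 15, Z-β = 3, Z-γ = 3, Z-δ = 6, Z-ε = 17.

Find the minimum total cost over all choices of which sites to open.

Open {D-α, D-ζ}: assign each demand point to its cheapest open site.
  Z-α→D-α 15×3=45, Z-β→D-α 3×4=12, Z-γ→D-ζ 3×6=18, Z-δ→D-ζ 6×3=18, Z-ε→D-α 17×2=34
  delivery cost 127, fixed 10 → total 137.
Compare {D-α, D-γ, D-ζ}: delivery cost 124 + fixed 15 = 139.
Compare {D-α, D-δ, D-ζ}: delivery cost 127 + fixed 13 = 140.
Compare {D-α, D-ε, D-ζ}: delivery cost 127 + fixed 14 = 141.
All other subsets cost ≥ 139. Minimum total cost: 137.

137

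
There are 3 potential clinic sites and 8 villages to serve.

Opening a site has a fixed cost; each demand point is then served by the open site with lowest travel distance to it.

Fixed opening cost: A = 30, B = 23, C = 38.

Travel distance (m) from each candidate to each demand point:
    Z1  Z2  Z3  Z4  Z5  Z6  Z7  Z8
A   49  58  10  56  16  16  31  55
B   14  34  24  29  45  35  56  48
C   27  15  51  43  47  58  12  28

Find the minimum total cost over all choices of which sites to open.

231

Open {A, B, C}: assign each demand point to its cheapest open site.
  Z1→B 14, Z2→C 15, Z3→A 10, Z4→B 29, Z5→A 16, Z6→A 16, Z7→C 12, Z8→C 28
  travel distance 140, fixed 91 → total 231.
Compare {A, C}: travel distance 167 + fixed 68 = 235.
Compare {A, B}: travel distance 198 + fixed 53 = 251.
Compare {B, C}: travel distance 202 + fixed 61 = 263.
All other subsets cost ≥ 235. Minimum total cost: 231.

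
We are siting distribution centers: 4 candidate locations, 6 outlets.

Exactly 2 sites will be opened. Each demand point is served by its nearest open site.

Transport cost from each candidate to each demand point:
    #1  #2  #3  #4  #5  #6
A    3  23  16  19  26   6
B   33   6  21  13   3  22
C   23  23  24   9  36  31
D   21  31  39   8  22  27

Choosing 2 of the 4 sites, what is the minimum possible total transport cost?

Open {A, B}.
  #1→A 3, #2→B 6, #3→A 16, #4→B 13, #5→B 3, #6→A 6  ⇒ total 47.
Compare {A, D}: total 78.
Compare {B, D}: total 81.
No size-2 selection does better; minimum is 47.

47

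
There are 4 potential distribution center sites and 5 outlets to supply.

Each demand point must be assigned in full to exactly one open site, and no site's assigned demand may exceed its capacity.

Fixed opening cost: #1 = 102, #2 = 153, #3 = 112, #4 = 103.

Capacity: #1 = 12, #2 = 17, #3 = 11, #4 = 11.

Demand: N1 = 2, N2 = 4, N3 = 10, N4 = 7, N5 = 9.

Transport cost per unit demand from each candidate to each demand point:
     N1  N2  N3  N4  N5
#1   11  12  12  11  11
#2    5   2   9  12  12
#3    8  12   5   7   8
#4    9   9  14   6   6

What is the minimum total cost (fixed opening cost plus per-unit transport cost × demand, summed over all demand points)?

Open {#1, #3, #4}; cheapest assignment that respects the capacities:
  #1 (cap 12, load 11): N2, N4 — cost 4×12 + 7×11 = 125
  #3 (cap 11, load 10): N3 — cost 10×5 = 50
  #4 (cap 11, load 11): N1, N5 — cost 2×9 + 9×6 = 72
  Shipping 247, fixed 317 → total 564.
  Any other capacity-feasible assignment to {#1, #3, #4} ships for at least 247.
Compare {#2, #3, #4}: its best feasible assignment gives total 574.
Compare {#1, #2, #4}: its best feasible assignment gives total 597.
Every other set of open sites that can feasibly serve all demand totals ≥ 574 even under its best assignment. Minimum: 564.

564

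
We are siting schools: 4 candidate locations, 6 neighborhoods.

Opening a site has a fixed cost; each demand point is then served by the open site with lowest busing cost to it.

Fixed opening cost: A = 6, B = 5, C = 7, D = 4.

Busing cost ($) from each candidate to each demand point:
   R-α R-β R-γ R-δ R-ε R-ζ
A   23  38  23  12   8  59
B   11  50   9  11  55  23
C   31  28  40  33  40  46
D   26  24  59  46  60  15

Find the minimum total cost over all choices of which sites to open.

Open {A, B, D}: assign each demand point to its cheapest open site.
  R-α→B 11, R-β→D 24, R-γ→B 9, R-δ→B 11, R-ε→A 8, R-ζ→D 15
  busing cost 78, fixed 15 → total 93.
Compare {A, B, C, D}: busing cost 78 + fixed 22 = 100.
Compare {A, B, C}: busing cost 90 + fixed 18 = 108.
Compare {A, B}: busing cost 100 + fixed 11 = 111.
All other subsets cost ≥ 100. Minimum total cost: 93.

93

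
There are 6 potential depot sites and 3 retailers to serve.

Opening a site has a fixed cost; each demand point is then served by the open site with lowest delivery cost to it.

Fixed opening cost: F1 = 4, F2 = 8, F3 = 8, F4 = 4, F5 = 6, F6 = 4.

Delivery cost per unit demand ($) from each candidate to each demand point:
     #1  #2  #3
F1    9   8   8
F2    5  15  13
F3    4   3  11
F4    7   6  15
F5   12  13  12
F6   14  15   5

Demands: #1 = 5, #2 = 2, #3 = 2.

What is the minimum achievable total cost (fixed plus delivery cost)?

48

Open {F3, F6}: assign each demand point to its cheapest open site.
  #1→F3 5×4=20, #2→F3 2×3=6, #3→F6 2×5=10
  delivery cost 36, fixed 12 → total 48.
Compare {F1, F3, F6}: delivery cost 36 + fixed 16 = 52.
Compare {F3, F4, F6}: delivery cost 36 + fixed 16 = 52.
Compare {F1, F3}: delivery cost 42 + fixed 12 = 54.
All other subsets cost ≥ 52. Minimum total cost: 48.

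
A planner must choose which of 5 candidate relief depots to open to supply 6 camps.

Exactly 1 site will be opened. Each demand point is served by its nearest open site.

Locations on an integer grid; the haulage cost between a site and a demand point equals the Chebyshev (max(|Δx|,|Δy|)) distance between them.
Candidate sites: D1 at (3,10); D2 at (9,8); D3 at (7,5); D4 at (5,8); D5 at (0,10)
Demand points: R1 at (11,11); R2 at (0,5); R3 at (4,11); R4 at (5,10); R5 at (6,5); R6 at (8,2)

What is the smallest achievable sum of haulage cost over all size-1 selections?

25

Open {D4}.
  R1→D4 6, R2→D4 5, R3→D4 3, R4→D4 2, R5→D4 3, R6→D4 6  ⇒ total 25.
Compare {D3}: total 28.
Compare {D1}: total 29.
No size-1 selection does better; minimum is 25.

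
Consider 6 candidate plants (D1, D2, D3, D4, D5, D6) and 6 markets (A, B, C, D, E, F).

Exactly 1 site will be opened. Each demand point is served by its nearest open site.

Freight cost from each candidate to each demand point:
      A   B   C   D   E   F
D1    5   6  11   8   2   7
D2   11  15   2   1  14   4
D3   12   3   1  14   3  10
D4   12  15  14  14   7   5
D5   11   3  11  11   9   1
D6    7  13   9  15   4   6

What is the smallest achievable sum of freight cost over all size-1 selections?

Open {D1}.
  A→D1 5, B→D1 6, C→D1 11, D→D1 8, E→D1 2, F→D1 7  ⇒ total 39.
Compare {D3}: total 43.
Compare {D5}: total 46.
No size-1 selection does better; minimum is 39.

39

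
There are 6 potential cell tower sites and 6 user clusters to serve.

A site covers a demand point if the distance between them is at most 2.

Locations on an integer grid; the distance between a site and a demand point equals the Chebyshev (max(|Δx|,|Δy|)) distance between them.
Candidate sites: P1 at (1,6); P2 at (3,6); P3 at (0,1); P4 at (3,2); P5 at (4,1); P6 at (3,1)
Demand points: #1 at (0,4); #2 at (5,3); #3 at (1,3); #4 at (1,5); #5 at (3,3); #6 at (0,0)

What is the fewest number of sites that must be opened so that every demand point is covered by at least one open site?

Coverage sets (demand points within 2 of each site):
  P1: {#1, #4}
  P2: {#4}
  P3: {#3, #6}
  P4: {#2, #3, #5}
  P5: {#2, #5}
  P6: {#2, #3, #5}
No 2 sites suffice: every size-2 union leaves at least one demand point uncovered.
But {P1, P3, P4} covers everything, so the minimum is 3.

3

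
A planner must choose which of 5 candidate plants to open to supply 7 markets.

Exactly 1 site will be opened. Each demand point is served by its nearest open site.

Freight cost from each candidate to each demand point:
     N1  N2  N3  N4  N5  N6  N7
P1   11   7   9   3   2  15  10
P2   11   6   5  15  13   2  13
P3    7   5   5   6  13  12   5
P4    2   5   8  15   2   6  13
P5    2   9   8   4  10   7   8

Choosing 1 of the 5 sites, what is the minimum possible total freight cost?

48

Open {P5}.
  N1→P5 2, N2→P5 9, N3→P5 8, N4→P5 4, N5→P5 10, N6→P5 7, N7→P5 8  ⇒ total 48.
Compare {P4}: total 51.
Compare {P3}: total 53.
No size-1 selection does better; minimum is 48.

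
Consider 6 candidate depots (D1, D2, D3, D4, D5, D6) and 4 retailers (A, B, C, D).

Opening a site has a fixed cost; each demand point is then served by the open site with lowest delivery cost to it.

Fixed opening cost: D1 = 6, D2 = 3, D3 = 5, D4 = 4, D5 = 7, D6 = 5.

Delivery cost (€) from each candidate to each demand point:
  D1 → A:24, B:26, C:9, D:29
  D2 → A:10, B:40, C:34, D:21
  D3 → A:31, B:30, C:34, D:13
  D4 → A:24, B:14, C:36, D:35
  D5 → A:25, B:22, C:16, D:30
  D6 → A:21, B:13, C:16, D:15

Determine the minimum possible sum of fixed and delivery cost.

Open {D1, D2, D6}: assign each demand point to its cheapest open site.
  A→D2 10, B→D6 13, C→D1 9, D→D6 15
  delivery cost 47, fixed 14 → total 61.
Compare {D2, D6}: delivery cost 54 + fixed 8 = 62.
Compare {D1, D2, D3, D4}: delivery cost 46 + fixed 18 = 64.
Compare {D1, D2, D3, D6}: delivery cost 45 + fixed 19 = 64.
All other subsets cost ≥ 62. Minimum total cost: 61.

61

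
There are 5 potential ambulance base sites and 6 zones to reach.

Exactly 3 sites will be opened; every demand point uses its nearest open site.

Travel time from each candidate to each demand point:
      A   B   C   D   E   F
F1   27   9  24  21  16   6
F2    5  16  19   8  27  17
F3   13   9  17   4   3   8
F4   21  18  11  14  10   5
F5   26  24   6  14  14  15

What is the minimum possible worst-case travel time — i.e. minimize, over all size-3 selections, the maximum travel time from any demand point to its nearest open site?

9

Open {F2, F3, F5}.
  Farthest demand point is B at travel time 9 (to F3); all others are ≤ 9.
With {F1, F2, F4} the worst case is 11.
With {F2, F3, F4} the worst case is 11.
No size-3 selection achieves below 9.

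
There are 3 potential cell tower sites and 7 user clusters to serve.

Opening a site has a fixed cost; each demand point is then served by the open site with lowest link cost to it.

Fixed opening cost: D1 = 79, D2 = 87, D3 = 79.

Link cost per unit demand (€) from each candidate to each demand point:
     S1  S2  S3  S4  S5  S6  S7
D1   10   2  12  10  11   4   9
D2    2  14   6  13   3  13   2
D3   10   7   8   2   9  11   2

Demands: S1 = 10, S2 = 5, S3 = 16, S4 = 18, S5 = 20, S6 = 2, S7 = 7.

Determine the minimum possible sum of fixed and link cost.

Open {D2, D3}: assign each demand point to its cheapest open site.
  S1→D2 10×2=20, S2→D3 5×7=35, S3→D2 16×6=96, S4→D3 18×2=36, S5→D2 20×3=60, S6→D3 2×11=22, S7→D2 7×2=14
  link cost 283, fixed 166 → total 449.
Compare {D1, D2, D3}: link cost 244 + fixed 245 = 489.
Compare {D1, D2}: link cost 388 + fixed 166 = 554.
Compare {D3}: link cost 515 + fixed 79 = 594.
All other subsets cost ≥ 489. Minimum total cost: 449.

449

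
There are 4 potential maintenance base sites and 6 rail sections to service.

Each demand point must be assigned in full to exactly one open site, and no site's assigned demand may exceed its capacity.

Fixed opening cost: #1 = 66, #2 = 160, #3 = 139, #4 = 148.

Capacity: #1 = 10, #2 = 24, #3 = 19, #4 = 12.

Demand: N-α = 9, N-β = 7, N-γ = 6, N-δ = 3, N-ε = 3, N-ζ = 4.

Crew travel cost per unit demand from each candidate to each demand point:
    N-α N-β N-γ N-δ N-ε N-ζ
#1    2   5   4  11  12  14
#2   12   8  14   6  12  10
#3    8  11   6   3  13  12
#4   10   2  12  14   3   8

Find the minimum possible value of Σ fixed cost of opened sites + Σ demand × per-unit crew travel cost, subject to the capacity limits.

478

Open {#1, #2}; cheapest assignment that respects the capacities:
  #1 (cap 10, load 9): N-α — cost 9×2 = 18
  #2 (cap 24, load 23): N-β, N-γ, N-δ, N-ε, N-ζ — cost 7×8 + 6×14 + 3×6 + 3×12 + 4×10 = 234
  Shipping 252, fixed 226 → total 478.
  Any other capacity-feasible assignment to {#1, #2} ships for at least 252.
Compare {#1, #3, #4}: its best feasible assignment gives total 487.
Compare {#2, #3}: its best feasible assignment gives total 548.
Every other set of open sites that can feasibly serve all demand totals ≥ 487 even under its best assignment. Minimum: 478.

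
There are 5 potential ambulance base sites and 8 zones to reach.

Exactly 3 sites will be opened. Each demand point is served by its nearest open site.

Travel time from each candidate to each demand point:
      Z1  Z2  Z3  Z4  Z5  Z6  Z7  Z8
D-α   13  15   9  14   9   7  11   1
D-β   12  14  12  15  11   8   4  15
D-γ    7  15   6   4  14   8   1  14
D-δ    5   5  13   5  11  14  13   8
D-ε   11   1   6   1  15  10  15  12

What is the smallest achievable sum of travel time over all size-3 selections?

33

Open {D-α, D-γ, D-ε}.
  Z1→D-γ 7, Z2→D-ε 1, Z3→D-γ 6, Z4→D-ε 1, Z5→D-α 9, Z6→D-α 7, Z7→D-γ 1, Z8→D-α 1  ⇒ total 33.
Compare {D-α, D-γ, D-δ}: total 38.
Compare {D-α, D-β, D-ε}: total 40.
No size-3 selection does better; minimum is 33.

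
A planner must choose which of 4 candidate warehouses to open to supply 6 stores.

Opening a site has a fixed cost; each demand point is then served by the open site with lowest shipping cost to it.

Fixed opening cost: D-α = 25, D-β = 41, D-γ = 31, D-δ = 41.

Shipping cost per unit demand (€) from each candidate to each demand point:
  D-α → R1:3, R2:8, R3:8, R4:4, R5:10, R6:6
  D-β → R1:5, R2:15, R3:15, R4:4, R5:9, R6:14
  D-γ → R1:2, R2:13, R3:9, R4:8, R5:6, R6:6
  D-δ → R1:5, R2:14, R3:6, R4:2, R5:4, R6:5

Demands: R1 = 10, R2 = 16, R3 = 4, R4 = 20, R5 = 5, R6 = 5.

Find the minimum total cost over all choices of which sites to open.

Open {D-α, D-δ}: assign each demand point to its cheapest open site.
  R1→D-α 10×3=30, R2→D-α 16×8=128, R3→D-δ 4×6=24, R4→D-δ 20×2=40, R5→D-δ 5×4=20, R6→D-δ 5×5=25
  shipping cost 267, fixed 66 → total 333.
Compare {D-α, D-γ, D-δ}: shipping cost 257 + fixed 97 = 354.
Compare {D-α, D-β, D-δ}: shipping cost 267 + fixed 107 = 374.
Compare {D-α}: shipping cost 350 + fixed 25 = 375.
All other subsets cost ≥ 354. Minimum total cost: 333.

333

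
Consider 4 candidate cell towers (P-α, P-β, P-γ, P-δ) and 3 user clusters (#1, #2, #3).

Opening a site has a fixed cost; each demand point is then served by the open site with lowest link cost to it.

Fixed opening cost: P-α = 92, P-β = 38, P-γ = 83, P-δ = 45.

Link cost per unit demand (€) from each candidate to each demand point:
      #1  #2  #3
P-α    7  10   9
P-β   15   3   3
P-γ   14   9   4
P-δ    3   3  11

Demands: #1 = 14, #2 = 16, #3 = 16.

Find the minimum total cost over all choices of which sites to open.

221

Open {P-β, P-δ}: assign each demand point to its cheapest open site.
  #1→P-δ 14×3=42, #2→P-β 16×3=48, #3→P-β 16×3=48
  link cost 138, fixed 83 → total 221.
Compare {P-γ, P-δ}: link cost 154 + fixed 128 = 282.
Compare {P-β, P-γ, P-δ}: link cost 138 + fixed 166 = 304.
Compare {P-δ}: link cost 266 + fixed 45 = 311.
All other subsets cost ≥ 282. Minimum total cost: 221.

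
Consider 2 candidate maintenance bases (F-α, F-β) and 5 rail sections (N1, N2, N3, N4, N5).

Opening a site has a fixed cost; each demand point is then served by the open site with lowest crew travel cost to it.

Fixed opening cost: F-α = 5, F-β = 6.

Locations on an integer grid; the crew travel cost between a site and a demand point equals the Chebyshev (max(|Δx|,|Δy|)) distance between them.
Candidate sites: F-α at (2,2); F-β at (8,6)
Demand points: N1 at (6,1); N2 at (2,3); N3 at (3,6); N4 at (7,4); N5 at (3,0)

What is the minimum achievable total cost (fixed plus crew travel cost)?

21

Open {F-α}: assign each demand point to its cheapest open site.
  N1→F-α 4, N2→F-α 1, N3→F-α 4, N4→F-α 5, N5→F-α 2
  crew travel cost 16, fixed 5 → total 21.
Compare {F-α, F-β}: crew travel cost 13 + fixed 11 = 24.
Compare {F-β}: crew travel cost 24 + fixed 6 = 30.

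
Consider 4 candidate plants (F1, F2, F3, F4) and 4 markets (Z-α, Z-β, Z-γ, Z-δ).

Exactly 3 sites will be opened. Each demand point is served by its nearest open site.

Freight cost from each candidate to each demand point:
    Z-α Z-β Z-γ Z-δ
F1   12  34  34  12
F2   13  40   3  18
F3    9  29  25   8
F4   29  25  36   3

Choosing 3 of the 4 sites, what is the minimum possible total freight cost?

40

Open {F2, F3, F4}.
  Z-α→F3 9, Z-β→F4 25, Z-γ→F2 3, Z-δ→F4 3  ⇒ total 40.
Compare {F1, F2, F4}: total 43.
Compare {F1, F2, F3}: total 49.
No size-3 selection does better; minimum is 40.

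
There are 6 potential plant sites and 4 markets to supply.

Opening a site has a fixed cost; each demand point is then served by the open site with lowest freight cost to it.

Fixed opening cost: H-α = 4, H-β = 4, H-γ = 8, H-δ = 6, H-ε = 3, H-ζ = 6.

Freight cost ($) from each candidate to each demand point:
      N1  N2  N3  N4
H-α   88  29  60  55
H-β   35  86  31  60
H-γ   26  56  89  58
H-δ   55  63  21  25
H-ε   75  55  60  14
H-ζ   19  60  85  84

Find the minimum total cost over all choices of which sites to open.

102

Open {H-α, H-δ, H-ε, H-ζ}: assign each demand point to its cheapest open site.
  N1→H-ζ 19, N2→H-α 29, N3→H-δ 21, N4→H-ε 14
  freight cost 83, fixed 19 → total 102.
Compare {H-α, H-β, H-δ, H-ε, H-ζ}: freight cost 83 + fixed 23 = 106.
Compare {H-α, H-δ, H-ζ}: freight cost 94 + fixed 16 = 110.
Compare {H-α, H-β, H-ε, H-ζ}: freight cost 93 + fixed 17 = 110.
All other subsets cost ≥ 106. Minimum total cost: 102.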